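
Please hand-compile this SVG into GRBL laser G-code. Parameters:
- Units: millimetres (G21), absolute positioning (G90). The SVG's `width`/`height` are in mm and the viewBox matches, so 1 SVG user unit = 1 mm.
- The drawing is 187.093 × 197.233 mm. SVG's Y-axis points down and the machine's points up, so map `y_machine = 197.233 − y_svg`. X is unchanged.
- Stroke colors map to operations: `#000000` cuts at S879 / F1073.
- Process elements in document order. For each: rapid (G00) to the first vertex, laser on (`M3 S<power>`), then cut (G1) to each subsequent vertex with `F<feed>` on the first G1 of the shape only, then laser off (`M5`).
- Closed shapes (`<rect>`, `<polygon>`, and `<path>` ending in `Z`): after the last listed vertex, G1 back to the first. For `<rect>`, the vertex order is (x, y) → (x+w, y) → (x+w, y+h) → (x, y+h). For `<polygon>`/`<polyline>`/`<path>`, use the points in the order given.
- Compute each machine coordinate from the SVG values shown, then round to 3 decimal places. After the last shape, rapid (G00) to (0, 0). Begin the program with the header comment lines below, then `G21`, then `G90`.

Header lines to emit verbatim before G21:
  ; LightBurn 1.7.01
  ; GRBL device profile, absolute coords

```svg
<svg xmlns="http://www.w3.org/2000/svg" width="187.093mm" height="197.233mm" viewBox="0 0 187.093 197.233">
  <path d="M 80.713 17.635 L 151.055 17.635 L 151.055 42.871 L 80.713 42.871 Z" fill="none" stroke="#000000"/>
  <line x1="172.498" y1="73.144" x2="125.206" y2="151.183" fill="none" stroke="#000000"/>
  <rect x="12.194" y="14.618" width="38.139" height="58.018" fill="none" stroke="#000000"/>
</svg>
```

; LightBurn 1.7.01
; GRBL device profile, absolute coords
G21
G90
G00 X80.713 Y179.598
M3 S879
G1 X151.055 Y179.598 F1073
G1 X151.055 Y154.362
G1 X80.713 Y154.362
G1 X80.713 Y179.598
M5
G00 X172.498 Y124.089
M3 S879
G1 X125.206 Y46.050 F1073
M5
G00 X12.194 Y182.615
M3 S879
G1 X50.333 Y182.615 F1073
G1 X50.333 Y124.597
G1 X12.194 Y124.597
G1 X12.194 Y182.615
M5
G00 X0.000 Y0.000

Since the viewBox matches the mm dimensions, user units are millimetres directly. The only transform is the Y-flip y_m = 197.233 − y_svg.

Shape 1 is a rectangle drawn with `<path>`. Its stroke #000000 means cut at S879, F1073. After flipping Y the toolpath is (80.713,179.598) → (151.055,179.598) → (151.055,154.362) → (80.713,154.362) → (80.713,179.598), returning to the start.

Shape 2 is a line segment drawn with `<line>`. Its stroke #000000 means cut at S879, F1073. After flipping Y the toolpath is (172.498,124.089) → (125.206,46.050).

Shape 3 is a rectangle drawn with `<rect>`. Its stroke #000000 means cut at S879, F1073. After flipping Y the toolpath is (12.194,182.615) → (50.333,182.615) → (50.333,124.597) → (12.194,124.597) → (12.194,182.615), returning to the start.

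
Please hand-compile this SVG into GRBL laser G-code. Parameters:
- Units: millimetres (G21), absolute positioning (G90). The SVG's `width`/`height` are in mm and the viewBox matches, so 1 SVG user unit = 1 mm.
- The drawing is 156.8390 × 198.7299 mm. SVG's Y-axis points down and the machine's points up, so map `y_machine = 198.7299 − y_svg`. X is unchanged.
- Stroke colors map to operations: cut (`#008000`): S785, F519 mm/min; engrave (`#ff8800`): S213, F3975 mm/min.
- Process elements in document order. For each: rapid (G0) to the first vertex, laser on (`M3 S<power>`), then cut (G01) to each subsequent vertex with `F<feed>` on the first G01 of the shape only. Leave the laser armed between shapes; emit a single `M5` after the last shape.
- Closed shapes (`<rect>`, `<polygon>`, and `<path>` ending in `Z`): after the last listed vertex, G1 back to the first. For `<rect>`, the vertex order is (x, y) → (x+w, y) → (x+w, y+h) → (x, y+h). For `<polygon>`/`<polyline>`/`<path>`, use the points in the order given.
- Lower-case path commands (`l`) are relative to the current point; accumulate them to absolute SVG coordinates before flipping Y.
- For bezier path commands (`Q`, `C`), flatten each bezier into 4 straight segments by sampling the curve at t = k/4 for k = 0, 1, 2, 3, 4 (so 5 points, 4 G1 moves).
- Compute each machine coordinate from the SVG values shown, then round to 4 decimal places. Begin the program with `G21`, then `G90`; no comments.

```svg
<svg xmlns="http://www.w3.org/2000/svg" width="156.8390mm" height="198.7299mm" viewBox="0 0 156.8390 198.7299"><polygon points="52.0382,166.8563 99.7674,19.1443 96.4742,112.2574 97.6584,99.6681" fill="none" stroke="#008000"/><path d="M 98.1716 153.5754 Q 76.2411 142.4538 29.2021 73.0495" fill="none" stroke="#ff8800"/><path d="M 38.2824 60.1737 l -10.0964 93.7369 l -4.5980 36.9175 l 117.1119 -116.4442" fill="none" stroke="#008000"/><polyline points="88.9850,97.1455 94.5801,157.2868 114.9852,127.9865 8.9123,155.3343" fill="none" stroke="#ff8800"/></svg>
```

G21
G90
G0 X52.0382 Y31.8736
M3 S785
G01 X99.7674 Y179.5856 F519
G01 X96.4742 Y86.4725
G01 X97.6584 Y99.0618
G01 X52.0382 Y31.8736
G0 X98.1716 Y45.1545
M3 S213
G01 X85.6371 Y54.3580 F3975
G01 X69.9640 Y70.8468
G01 X51.1523 Y94.6209
G01 X29.2021 Y125.6804
G0 X38.2824 Y138.5562
M3 S785
G01 X28.1860 Y44.8193 F519
G01 X23.5880 Y7.9018
G01 X140.6999 Y124.3460
G0 X88.9850 Y101.5844
M3 S213
G01 X94.5801 Y41.4431 F3975
G01 X114.9852 Y70.7434
G01 X8.9123 Y43.3956
M5

Since the viewBox matches the mm dimensions, user units are millimetres directly. The only transform is the Y-flip y_m = 198.7299 − y_svg.

Shape 1 is a closed polygon drawn with `<polygon>`. Its stroke #008000 means cut at S785, F519. After flipping Y the toolpath is (52.0382,31.8736) → (99.7674,179.5856) → (96.4742,86.4725) → (97.6584,99.0618) → (52.0382,31.8736), returning to the start.

Shape 2 is a quadratic bezier drawn with `<path>`. Its stroke #ff8800 means engrave at S213, F3975. After flipping Y the toolpath is (98.1716,45.1545) → (85.6371,54.3580) → (69.9640,70.8468) → (51.1523,94.6209) → (29.2021,125.6804).

Shape 3 is a open polyline drawn with `<path>`. Its stroke #008000 means cut at S785, F519. After flipping Y the toolpath is (38.2824,138.5562) → (28.1860,44.8193) → (23.5880,7.9018) → (140.6999,124.3460).

Shape 4 is a open polyline drawn with `<polyline>`. Its stroke #ff8800 means engrave at S213, F3975. After flipping Y the toolpath is (88.9850,101.5844) → (94.5801,41.4431) → (114.9852,70.7434) → (8.9123,43.3956).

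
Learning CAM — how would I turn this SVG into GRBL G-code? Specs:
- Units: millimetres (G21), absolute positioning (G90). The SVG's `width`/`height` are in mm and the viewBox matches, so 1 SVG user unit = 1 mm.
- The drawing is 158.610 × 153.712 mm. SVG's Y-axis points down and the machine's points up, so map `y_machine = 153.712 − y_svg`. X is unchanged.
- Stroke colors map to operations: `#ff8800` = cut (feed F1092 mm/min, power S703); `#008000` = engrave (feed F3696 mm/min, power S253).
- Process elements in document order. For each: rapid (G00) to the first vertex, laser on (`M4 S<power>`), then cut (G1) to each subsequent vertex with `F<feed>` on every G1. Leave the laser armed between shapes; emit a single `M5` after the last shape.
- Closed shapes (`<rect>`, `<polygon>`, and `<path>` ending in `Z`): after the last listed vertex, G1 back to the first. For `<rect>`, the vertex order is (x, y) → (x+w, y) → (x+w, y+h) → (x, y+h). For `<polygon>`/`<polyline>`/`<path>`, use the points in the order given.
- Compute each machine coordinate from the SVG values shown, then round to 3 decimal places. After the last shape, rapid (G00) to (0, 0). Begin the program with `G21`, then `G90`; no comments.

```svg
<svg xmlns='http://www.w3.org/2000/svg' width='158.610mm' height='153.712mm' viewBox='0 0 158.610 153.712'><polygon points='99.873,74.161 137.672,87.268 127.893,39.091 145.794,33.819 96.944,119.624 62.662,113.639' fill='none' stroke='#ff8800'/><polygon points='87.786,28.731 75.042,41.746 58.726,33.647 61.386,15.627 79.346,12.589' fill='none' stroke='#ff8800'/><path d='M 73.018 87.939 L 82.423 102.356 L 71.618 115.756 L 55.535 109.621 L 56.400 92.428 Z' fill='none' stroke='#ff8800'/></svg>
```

G21
G90
G00 X99.873 Y79.551
M4 S703
G1 X137.672 Y66.444 F1092
G1 X127.893 Y114.621 F1092
G1 X145.794 Y119.893 F1092
G1 X96.944 Y34.088 F1092
G1 X62.662 Y40.073 F1092
G1 X99.873 Y79.551 F1092
G00 X87.786 Y124.981
M4 S703
G1 X75.042 Y111.966 F1092
G1 X58.726 Y120.065 F1092
G1 X61.386 Y138.085 F1092
G1 X79.346 Y141.123 F1092
G1 X87.786 Y124.981 F1092
G00 X73.018 Y65.773
M4 S703
G1 X82.423 Y51.356 F1092
G1 X71.618 Y37.956 F1092
G1 X55.535 Y44.091 F1092
G1 X56.400 Y61.284 F1092
G1 X73.018 Y65.773 F1092
M5
G00 X0.000 Y0.000

1 u = 1 mm; y_m = 153.712 − y.

[1] `<polygon>` closed polygon, #ff8800→cut S703 F1092: (99.873,79.551) → (137.672,66.444) → (127.893,114.621) → (145.794,119.893) → (96.944,34.088) → (62.662,40.073) → (99.873,79.551) (closed)

[2] `<polygon>` regular polygon, #ff8800→cut S703 F1092: (87.786,124.981) → (75.042,111.966) → (58.726,120.065) → (61.386,138.085) → (79.346,141.123) → (87.786,124.981) (closed)

[3] `<path>` regular polygon, #ff8800→cut S703 F1092: (73.018,65.773) → (82.423,51.356) → (71.618,37.956) → (55.535,44.091) → (56.400,61.284) → (73.018,65.773) (closed)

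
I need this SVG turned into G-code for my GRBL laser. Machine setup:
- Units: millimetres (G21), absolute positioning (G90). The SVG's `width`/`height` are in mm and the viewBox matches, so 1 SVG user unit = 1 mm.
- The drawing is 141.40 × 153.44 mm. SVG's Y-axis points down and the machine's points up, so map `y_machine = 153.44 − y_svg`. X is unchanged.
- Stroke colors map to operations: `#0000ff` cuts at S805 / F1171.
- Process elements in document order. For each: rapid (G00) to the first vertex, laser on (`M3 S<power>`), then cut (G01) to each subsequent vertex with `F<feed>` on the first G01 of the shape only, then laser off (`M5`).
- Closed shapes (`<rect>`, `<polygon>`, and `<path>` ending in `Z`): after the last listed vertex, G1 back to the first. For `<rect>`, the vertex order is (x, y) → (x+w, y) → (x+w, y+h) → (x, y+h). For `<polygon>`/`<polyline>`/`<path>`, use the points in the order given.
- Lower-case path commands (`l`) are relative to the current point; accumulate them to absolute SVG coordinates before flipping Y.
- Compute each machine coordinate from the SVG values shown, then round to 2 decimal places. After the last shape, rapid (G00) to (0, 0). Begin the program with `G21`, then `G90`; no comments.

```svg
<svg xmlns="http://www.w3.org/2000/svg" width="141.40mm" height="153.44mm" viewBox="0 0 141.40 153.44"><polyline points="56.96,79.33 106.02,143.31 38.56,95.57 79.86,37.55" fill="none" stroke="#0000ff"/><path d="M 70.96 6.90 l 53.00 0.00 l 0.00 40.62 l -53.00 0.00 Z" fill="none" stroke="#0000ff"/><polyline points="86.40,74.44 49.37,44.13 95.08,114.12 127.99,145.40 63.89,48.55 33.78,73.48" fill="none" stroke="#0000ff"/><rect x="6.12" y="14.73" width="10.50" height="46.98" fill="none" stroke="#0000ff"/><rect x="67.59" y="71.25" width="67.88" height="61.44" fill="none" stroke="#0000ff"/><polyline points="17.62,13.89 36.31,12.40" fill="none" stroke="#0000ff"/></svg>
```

Since the viewBox matches the mm dimensions, user units are millimetres directly. The only transform is the Y-flip y_m = 153.44 − y_svg.

Shape 1 is a open polyline drawn with `<polyline>`. Its stroke #0000ff means cut at S805, F1171. After flipping Y the toolpath is (56.96,74.11) → (106.02,10.13) → (38.56,57.87) → (79.86,115.89).

Shape 2 is a rectangle drawn with `<path>`. Its stroke #0000ff means cut at S805, F1171. After flipping Y the toolpath is (70.96,146.54) → (123.96,146.54) → (123.96,105.92) → (70.96,105.92) → (70.96,146.54), returning to the start.

Shape 3 is a open polyline drawn with `<polyline>`. Its stroke #0000ff means cut at S805, F1171. After flipping Y the toolpath is (86.40,79.00) → (49.37,109.31) → (95.08,39.32) → (127.99,8.04) → (63.89,104.89) → (33.78,79.96).

Shape 4 is a rectangle drawn with `<rect>`. Its stroke #0000ff means cut at S805, F1171. After flipping Y the toolpath is (6.12,138.71) → (16.62,138.71) → (16.62,91.73) → (6.12,91.73) → (6.12,138.71), returning to the start.

Shape 5 is a rectangle drawn with `<rect>`. Its stroke #0000ff means cut at S805, F1171. After flipping Y the toolpath is (67.59,82.19) → (135.47,82.19) → (135.47,20.75) → (67.59,20.75) → (67.59,82.19), returning to the start.

Shape 6 is a line segment drawn with `<polyline>`. Its stroke #0000ff means cut at S805, F1171. After flipping Y the toolpath is (17.62,139.55) → (36.31,141.04).

G21
G90
G00 X56.96 Y74.11
M3 S805
G01 X106.02 Y10.13 F1171
G01 X38.56 Y57.87
G01 X79.86 Y115.89
M5
G00 X70.96 Y146.54
M3 S805
G01 X123.96 Y146.54 F1171
G01 X123.96 Y105.92
G01 X70.96 Y105.92
G01 X70.96 Y146.54
M5
G00 X86.40 Y79.00
M3 S805
G01 X49.37 Y109.31 F1171
G01 X95.08 Y39.32
G01 X127.99 Y8.04
G01 X63.89 Y104.89
G01 X33.78 Y79.96
M5
G00 X6.12 Y138.71
M3 S805
G01 X16.62 Y138.71 F1171
G01 X16.62 Y91.73
G01 X6.12 Y91.73
G01 X6.12 Y138.71
M5
G00 X67.59 Y82.19
M3 S805
G01 X135.47 Y82.19 F1171
G01 X135.47 Y20.75
G01 X67.59 Y20.75
G01 X67.59 Y82.19
M5
G00 X17.62 Y139.55
M3 S805
G01 X36.31 Y141.04 F1171
M5
G00 X0.00 Y0.00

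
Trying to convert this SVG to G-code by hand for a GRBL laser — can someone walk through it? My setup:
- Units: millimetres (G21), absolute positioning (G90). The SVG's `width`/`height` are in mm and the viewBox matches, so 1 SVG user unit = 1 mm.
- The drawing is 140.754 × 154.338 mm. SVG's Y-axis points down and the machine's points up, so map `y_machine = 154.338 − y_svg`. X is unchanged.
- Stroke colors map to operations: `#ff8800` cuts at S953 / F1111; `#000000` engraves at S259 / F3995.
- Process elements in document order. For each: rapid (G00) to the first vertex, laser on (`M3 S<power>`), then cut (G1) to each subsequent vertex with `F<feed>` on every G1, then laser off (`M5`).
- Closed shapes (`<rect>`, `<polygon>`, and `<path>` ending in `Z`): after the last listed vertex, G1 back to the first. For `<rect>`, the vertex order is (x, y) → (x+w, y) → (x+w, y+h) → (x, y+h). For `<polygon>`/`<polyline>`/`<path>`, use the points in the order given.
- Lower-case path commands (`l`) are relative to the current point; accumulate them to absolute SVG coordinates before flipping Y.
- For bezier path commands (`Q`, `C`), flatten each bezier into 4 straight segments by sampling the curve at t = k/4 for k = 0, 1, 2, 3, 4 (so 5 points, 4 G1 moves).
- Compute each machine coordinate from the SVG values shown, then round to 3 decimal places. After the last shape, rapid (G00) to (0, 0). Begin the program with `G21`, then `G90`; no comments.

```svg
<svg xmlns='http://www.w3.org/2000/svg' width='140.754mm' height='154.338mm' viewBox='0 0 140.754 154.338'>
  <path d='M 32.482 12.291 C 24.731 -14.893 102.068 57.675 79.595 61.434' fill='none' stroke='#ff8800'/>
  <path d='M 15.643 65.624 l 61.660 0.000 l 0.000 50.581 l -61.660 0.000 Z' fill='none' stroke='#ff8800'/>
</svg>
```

Since the viewBox matches the mm dimensions, user units are millimetres directly. The only transform is the Y-flip y_m = 154.338 − y_svg.

Shape 1 is a cubic bezier drawn with `<path>`. Its stroke #ff8800 means cut at S953, F1111. After flipping Y the toolpath is (32.482,142.047) → (39.734,146.365) → (61.559,129.079) → (80.624,105.991) → (79.595,92.904).

Shape 2 is a rectangle drawn with `<path>`. Its stroke #ff8800 means cut at S953, F1111. After flipping Y the toolpath is (15.643,88.714) → (77.303,88.714) → (77.303,38.133) → (15.643,38.133) → (15.643,88.714), returning to the start.

G21
G90
G00 X32.482 Y142.047
M3 S953
G1 X39.734 Y146.365 F1111
G1 X61.559 Y129.079 F1111
G1 X80.624 Y105.991 F1111
G1 X79.595 Y92.904 F1111
M5
G00 X15.643 Y88.714
M3 S953
G1 X77.303 Y88.714 F1111
G1 X77.303 Y38.133 F1111
G1 X15.643 Y38.133 F1111
G1 X15.643 Y88.714 F1111
M5
G00 X0.000 Y0.000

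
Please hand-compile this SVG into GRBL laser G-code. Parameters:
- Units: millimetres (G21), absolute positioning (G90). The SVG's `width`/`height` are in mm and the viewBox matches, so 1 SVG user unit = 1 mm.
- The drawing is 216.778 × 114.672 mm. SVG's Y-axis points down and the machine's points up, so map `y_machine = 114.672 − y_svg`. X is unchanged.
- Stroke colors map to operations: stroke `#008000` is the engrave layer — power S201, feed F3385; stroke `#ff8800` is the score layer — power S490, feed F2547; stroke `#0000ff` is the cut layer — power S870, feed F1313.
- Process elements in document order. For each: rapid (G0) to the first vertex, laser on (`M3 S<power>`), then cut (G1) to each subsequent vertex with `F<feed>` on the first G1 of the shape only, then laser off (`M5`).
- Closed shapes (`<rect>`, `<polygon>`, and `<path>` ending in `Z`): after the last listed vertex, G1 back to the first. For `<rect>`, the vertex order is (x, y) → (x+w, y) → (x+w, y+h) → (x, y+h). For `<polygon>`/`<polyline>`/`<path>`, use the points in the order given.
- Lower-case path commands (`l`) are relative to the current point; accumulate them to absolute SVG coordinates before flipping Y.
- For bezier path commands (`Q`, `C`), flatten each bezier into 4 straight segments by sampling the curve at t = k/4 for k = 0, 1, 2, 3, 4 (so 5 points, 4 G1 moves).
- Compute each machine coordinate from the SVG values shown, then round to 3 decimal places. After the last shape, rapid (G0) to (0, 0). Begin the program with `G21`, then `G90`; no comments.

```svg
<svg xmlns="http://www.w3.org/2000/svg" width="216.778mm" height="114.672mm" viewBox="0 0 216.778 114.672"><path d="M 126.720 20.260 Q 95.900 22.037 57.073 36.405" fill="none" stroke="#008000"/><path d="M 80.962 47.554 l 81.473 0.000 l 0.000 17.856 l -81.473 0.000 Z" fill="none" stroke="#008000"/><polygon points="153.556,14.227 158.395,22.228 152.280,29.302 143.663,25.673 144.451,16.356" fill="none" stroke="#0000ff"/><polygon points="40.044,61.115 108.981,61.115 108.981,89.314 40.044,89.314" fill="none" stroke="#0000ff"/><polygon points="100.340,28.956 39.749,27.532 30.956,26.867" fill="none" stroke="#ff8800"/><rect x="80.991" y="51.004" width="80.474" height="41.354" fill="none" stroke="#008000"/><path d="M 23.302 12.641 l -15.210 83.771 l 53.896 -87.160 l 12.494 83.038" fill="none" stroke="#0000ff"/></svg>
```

viewBox `0 0 216.778 114.672` with mm width/height → 1 unit = 1 mm. Flip: y_m = 114.672 − y_svg.

**Shape 1** — `<path>` quadratic bezier, stroke `#008000` → engrave (S201, F3385). Control points (SVG): P0=(126.720,20.260), P1=(95.900,22.037), P2=(57.073,36.405); sampled at t=k/4. Machine vertices: (126.720,94.412) → (110.810,92.737) → (93.898,89.487) → (75.986,84.664) → (57.073,78.267). Open path.

**Shape 2** — `<path>` rectangle, stroke `#008000` → engrave (S201, F3385). Machine vertices: (80.962,67.118) → (162.435,67.118) → (162.435,49.262) → (80.962,49.262) → (80.962,67.118). Closed: final G1 returns to the first vertex.

**Shape 3** — `<polygon>` regular polygon, stroke `#0000ff` → cut (S870, F1313). Machine vertices: (153.556,100.445) → (158.395,92.444) → (152.280,85.370) → (143.663,88.999) → (144.451,98.316) → (153.556,100.445). Closed: final G1 returns to the first vertex.

**Shape 4** — `<polygon>` rectangle, stroke `#0000ff` → cut (S870, F1313). Machine vertices: (40.044,53.557) → (108.981,53.557) → (108.981,25.358) → (40.044,25.358) → (40.044,53.557). Closed: final G1 returns to the first vertex.

**Shape 5** — `<polygon>` closed polygon, stroke `#ff8800` → score (S490, F2547). Machine vertices: (100.340,85.716) → (39.749,87.140) → (30.956,87.805) → (100.340,85.716). Closed: final G1 returns to the first vertex.

**Shape 6** — `<rect>` rectangle, stroke `#008000` → engrave (S201, F3385). Machine vertices: (80.991,63.668) → (161.465,63.668) → (161.465,22.314) → (80.991,22.314) → (80.991,63.668). Closed: final G1 returns to the first vertex.

**Shape 7** — `<path>` open polyline, stroke `#0000ff` → cut (S870, F1313). Machine vertices: (23.302,102.031) → (8.092,18.260) → (61.988,105.420) → (74.482,22.382). Open path.

G21
G90
G0 X126.720 Y94.412
M3 S201
G1 X110.810 Y92.737 F3385
G1 X93.898 Y89.487
G1 X75.986 Y84.664
G1 X57.073 Y78.267
M5
G0 X80.962 Y67.118
M3 S201
G1 X162.435 Y67.118 F3385
G1 X162.435 Y49.262
G1 X80.962 Y49.262
G1 X80.962 Y67.118
M5
G0 X153.556 Y100.445
M3 S870
G1 X158.395 Y92.444 F1313
G1 X152.280 Y85.370
G1 X143.663 Y88.999
G1 X144.451 Y98.316
G1 X153.556 Y100.445
M5
G0 X40.044 Y53.557
M3 S870
G1 X108.981 Y53.557 F1313
G1 X108.981 Y25.358
G1 X40.044 Y25.358
G1 X40.044 Y53.557
M5
G0 X100.340 Y85.716
M3 S490
G1 X39.749 Y87.140 F2547
G1 X30.956 Y87.805
G1 X100.340 Y85.716
M5
G0 X80.991 Y63.668
M3 S201
G1 X161.465 Y63.668 F3385
G1 X161.465 Y22.314
G1 X80.991 Y22.314
G1 X80.991 Y63.668
M5
G0 X23.302 Y102.031
M3 S870
G1 X8.092 Y18.260 F1313
G1 X61.988 Y105.420
G1 X74.482 Y22.382
M5
G0 X0.000 Y0.000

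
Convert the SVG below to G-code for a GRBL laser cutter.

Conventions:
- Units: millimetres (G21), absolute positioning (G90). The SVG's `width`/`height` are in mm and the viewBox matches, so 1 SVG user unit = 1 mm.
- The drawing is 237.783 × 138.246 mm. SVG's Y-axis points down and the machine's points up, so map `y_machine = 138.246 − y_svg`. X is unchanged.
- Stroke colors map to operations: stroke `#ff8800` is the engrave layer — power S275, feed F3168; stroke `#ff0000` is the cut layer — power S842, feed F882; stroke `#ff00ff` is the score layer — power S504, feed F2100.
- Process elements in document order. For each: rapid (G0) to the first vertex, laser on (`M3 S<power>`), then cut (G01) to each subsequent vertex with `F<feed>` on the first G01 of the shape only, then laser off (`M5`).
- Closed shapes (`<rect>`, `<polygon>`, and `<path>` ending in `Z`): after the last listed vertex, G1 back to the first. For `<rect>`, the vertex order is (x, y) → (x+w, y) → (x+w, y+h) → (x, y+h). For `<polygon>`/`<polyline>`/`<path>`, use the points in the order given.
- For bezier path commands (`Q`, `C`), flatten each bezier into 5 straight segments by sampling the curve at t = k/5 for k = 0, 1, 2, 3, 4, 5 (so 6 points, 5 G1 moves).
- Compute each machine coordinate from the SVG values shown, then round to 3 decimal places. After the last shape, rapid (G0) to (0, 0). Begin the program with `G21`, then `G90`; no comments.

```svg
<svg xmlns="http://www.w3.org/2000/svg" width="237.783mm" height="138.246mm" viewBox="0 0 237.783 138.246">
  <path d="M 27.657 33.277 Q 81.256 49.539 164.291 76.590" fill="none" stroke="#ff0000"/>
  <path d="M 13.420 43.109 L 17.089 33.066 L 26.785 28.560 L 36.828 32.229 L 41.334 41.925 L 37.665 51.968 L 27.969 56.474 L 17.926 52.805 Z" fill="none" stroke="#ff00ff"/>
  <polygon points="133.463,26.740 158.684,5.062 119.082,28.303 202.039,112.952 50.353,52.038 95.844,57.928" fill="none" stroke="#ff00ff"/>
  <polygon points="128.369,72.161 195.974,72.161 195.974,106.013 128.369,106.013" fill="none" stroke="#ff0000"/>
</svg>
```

G21
G90
G0 X27.657 Y104.969
M3 S842
G01 X50.274 Y98.033 F882
G01 X75.246 Y90.233
G01 X102.573 Y81.571
G01 X132.254 Y72.045
G01 X164.291 Y61.656
M5
G0 X13.420 Y95.137
M3 S504
G01 X17.089 Y105.180 F2100
G01 X26.785 Y109.686
G01 X36.828 Y106.017
G01 X41.334 Y96.321
G01 X37.665 Y86.278
G01 X27.969 Y81.772
G01 X17.926 Y85.441
G01 X13.420 Y95.137
M5
G0 X133.463 Y111.506
M3 S504
G01 X158.684 Y133.184 F2100
G01 X119.082 Y109.943
G01 X202.039 Y25.294
G01 X50.353 Y86.208
G01 X95.844 Y80.318
G01 X133.463 Y111.506
M5
G0 X128.369 Y66.085
M3 S842
G01 X195.974 Y66.085 F882
G01 X195.974 Y32.233
G01 X128.369 Y32.233
G01 X128.369 Y66.085
M5
G0 X0.000 Y0.000

1 u = 1 mm; y_m = 138.246 − y.

[1] `<path>` quadratic bezier, #ff0000→cut S842 F882: (27.657,104.969) → (50.274,98.033) → (75.246,90.233) → (102.573,81.571) → (132.254,72.045) → (164.291,61.656)

[2] `<path>` regular polygon, #ff00ff→score S504 F2100: (13.420,95.137) → (17.089,105.180) → (26.785,109.686) → (36.828,106.017) → (41.334,96.321) → (37.665,86.278) → (27.969,81.772) → (17.926,85.441) → (13.420,95.137) (closed)

[3] `<polygon>` closed polygon, #ff00ff→score S504 F2100: (133.463,111.506) → (158.684,133.184) → (119.082,109.943) → (202.039,25.294) → (50.353,86.208) → (95.844,80.318) → (133.463,111.506) (closed)

[4] `<polygon>` rectangle, #ff0000→cut S842 F882: (128.369,66.085) → (195.974,66.085) → (195.974,32.233) → (128.369,32.233) → (128.369,66.085) (closed)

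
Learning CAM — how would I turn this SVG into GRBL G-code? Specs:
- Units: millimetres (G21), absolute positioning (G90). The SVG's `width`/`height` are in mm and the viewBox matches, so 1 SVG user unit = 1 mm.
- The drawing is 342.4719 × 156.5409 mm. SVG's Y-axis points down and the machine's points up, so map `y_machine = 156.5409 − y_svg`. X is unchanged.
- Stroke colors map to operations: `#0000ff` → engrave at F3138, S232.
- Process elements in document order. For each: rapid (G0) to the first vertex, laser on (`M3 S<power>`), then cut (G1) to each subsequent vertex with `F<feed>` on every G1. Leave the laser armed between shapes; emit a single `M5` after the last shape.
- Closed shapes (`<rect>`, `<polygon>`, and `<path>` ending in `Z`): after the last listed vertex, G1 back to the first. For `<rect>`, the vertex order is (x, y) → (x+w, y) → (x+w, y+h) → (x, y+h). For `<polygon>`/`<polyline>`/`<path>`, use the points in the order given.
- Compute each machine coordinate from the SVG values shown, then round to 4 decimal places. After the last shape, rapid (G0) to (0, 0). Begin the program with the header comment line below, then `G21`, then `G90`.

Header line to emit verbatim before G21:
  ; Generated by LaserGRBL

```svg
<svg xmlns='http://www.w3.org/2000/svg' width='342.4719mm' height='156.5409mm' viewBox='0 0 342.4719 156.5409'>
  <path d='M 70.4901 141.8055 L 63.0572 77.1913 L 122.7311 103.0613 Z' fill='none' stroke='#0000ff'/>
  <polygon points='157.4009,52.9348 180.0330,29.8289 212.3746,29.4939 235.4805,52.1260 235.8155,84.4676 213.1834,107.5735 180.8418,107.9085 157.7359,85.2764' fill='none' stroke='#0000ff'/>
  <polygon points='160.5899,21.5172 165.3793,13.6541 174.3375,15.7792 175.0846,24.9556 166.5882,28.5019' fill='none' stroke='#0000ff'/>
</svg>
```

; Generated by LaserGRBL
G21
G90
G0 X70.4901 Y14.7354
M3 S232
G1 X63.0572 Y79.3496 F3138
G1 X122.7311 Y53.4796 F3138
G1 X70.4901 Y14.7354 F3138
G0 X157.4009 Y103.6061
M3 S232
G1 X180.0330 Y126.7120 F3138
G1 X212.3746 Y127.0470 F3138
G1 X235.4805 Y104.4149 F3138
G1 X235.8155 Y72.0733 F3138
G1 X213.1834 Y48.9674 F3138
G1 X180.8418 Y48.6324 F3138
G1 X157.7359 Y71.2645 F3138
G1 X157.4009 Y103.6061 F3138
G0 X160.5899 Y135.0237
M3 S232
G1 X165.3793 Y142.8868 F3138
G1 X174.3375 Y140.7617 F3138
G1 X175.0846 Y131.5853 F3138
G1 X166.5882 Y128.0390 F3138
G1 X160.5899 Y135.0237 F3138
M5
G0 X0.0000 Y0.0000

viewBox `0 0 342.4719 156.5409` with mm width/height → 1 unit = 1 mm. Flip: y_m = 156.5409 − y_svg.

**Shape 1** — `<path>` regular polygon, stroke `#0000ff` → engrave (S232, F3138). Machine vertices: (70.4901,14.7354) → (63.0572,79.3496) → (122.7311,53.4796) → (70.4901,14.7354). Closed: final G1 returns to the first vertex.

**Shape 2** — `<polygon>` regular polygon, stroke `#0000ff` → engrave (S232, F3138). Machine vertices: (157.4009,103.6061) → (180.0330,126.7120) → (212.3746,127.0470) → (235.4805,104.4149) → (235.8155,72.0733) → (213.1834,48.9674) → (180.8418,48.6324) → (157.7359,71.2645) → (157.4009,103.6061). Closed: final G1 returns to the first vertex.

**Shape 3** — `<polygon>` regular polygon, stroke `#0000ff` → engrave (S232, F3138). Machine vertices: (160.5899,135.0237) → (165.3793,142.8868) → (174.3375,140.7617) → (175.0846,131.5853) → (166.5882,128.0390) → (160.5899,135.0237). Closed: final G1 returns to the first vertex.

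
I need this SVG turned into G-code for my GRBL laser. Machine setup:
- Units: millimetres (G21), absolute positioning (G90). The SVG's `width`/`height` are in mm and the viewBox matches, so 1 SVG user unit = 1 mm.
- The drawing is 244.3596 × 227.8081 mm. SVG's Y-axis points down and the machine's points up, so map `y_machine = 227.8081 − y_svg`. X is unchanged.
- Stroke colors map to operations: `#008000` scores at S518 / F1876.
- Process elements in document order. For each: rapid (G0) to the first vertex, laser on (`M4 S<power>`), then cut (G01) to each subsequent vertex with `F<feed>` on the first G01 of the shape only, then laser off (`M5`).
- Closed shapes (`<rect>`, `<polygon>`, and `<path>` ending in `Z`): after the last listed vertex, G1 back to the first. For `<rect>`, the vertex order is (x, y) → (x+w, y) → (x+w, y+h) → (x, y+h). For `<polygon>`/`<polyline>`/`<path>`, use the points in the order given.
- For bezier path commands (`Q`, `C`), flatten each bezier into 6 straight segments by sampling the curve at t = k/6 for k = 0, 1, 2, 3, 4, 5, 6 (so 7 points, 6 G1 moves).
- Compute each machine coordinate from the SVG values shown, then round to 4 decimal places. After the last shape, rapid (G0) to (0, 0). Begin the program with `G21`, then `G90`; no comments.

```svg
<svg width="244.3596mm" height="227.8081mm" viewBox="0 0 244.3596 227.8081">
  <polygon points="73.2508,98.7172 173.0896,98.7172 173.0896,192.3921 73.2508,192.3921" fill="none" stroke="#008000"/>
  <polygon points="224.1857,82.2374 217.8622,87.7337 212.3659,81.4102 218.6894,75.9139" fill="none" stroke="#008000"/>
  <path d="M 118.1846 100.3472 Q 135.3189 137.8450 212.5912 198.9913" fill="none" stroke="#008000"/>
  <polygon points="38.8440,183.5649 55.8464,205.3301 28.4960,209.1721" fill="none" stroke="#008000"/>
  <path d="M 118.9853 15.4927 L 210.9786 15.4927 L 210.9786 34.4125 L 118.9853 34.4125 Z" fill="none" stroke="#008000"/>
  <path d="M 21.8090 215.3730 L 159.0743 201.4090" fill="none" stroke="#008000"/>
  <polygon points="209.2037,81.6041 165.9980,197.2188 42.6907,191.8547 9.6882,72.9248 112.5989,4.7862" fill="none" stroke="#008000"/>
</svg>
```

G21
G90
G0 X73.2508 Y129.0909
M4 S518
G01 X173.0896 Y129.0909 F1876
G01 X173.0896 Y35.4160
G01 X73.2508 Y35.4160
G01 X73.2508 Y129.0909
M5
G0 X224.1857 Y145.5707
M4 S518
G01 X217.8622 Y140.0744 F1876
G01 X212.3659 Y146.3979
G01 X218.6894 Y151.8942
G01 X224.1857 Y145.5707
M5
G0 X118.1846 Y127.4609
M4 S518
G01 X125.5665 Y114.3047 F1876
G01 X136.2895 Y99.8348
G01 X150.3534 Y84.0510
G01 X167.7583 Y66.9534
G01 X188.5043 Y48.5420
G01 X212.5912 Y28.8168
M5
G0 X38.8440 Y44.2432
M4 S518
G01 X55.8464 Y22.4780 F1876
G01 X28.4960 Y18.6360
G01 X38.8440 Y44.2432
M5
G0 X118.9853 Y212.3154
M4 S518
G01 X210.9786 Y212.3154 F1876
G01 X210.9786 Y193.3956
G01 X118.9853 Y193.3956
G01 X118.9853 Y212.3154
M5
G0 X21.8090 Y12.4351
M4 S518
G01 X159.0743 Y26.3991 F1876
M5
G0 X209.2037 Y146.2040
M4 S518
G01 X165.9980 Y30.5893 F1876
G01 X42.6907 Y35.9534
G01 X9.6882 Y154.8833
G01 X112.5989 Y223.0219
G01 X209.2037 Y146.2040
M5
G0 X0.0000 Y0.0000

viewBox `0 0 244.3596 227.8081` with mm width/height → 1 unit = 1 mm. Flip: y_m = 227.8081 − y_svg.

**Shape 1** — `<polygon>` rectangle, stroke `#008000` → score (S518, F1876). Machine vertices: (73.2508,129.0909) → (173.0896,129.0909) → (173.0896,35.4160) → (73.2508,35.4160) → (73.2508,129.0909). Closed: final G1 returns to the first vertex.

**Shape 2** — `<polygon>` regular polygon, stroke `#008000` → score (S518, F1876). Machine vertices: (224.1857,145.5707) → (217.8622,140.0744) → (212.3659,146.3979) → (218.6894,151.8942) → (224.1857,145.5707). Closed: final G1 returns to the first vertex.

**Shape 3** — `<path>` quadratic bezier, stroke `#008000` → score (S518, F1876). Control points (SVG): P0=(118.1846,100.3472), P1=(135.3189,137.8450), P2=(212.5912,198.9913); sampled at t=k/6. Machine vertices: (118.1846,127.4609) → (125.5665,114.3047) → (136.2895,99.8348) → (150.3534,84.0510) → (167.7583,66.9534) → (188.5043,48.5420) → (212.5912,28.8168). Open path.

**Shape 4** — `<polygon>` regular polygon, stroke `#008000` → score (S518, F1876). Machine vertices: (38.8440,44.2432) → (55.8464,22.4780) → (28.4960,18.6360) → (38.8440,44.2432). Closed: final G1 returns to the first vertex.

**Shape 5** — `<path>` rectangle, stroke `#008000` → score (S518, F1876). Machine vertices: (118.9853,212.3154) → (210.9786,212.3154) → (210.9786,193.3956) → (118.9853,193.3956) → (118.9853,212.3154). Closed: final G1 returns to the first vertex.

**Shape 6** — `<path>` line segment, stroke `#008000` → score (S518, F1876). Machine vertices: (21.8090,12.4351) → (159.0743,26.3991). Open path.

**Shape 7** — `<polygon>` regular polygon, stroke `#008000` → score (S518, F1876). Machine vertices: (209.2037,146.2040) → (165.9980,30.5893) → (42.6907,35.9534) → (9.6882,154.8833) → (112.5989,223.0219) → (209.2037,146.2040). Closed: final G1 returns to the first vertex.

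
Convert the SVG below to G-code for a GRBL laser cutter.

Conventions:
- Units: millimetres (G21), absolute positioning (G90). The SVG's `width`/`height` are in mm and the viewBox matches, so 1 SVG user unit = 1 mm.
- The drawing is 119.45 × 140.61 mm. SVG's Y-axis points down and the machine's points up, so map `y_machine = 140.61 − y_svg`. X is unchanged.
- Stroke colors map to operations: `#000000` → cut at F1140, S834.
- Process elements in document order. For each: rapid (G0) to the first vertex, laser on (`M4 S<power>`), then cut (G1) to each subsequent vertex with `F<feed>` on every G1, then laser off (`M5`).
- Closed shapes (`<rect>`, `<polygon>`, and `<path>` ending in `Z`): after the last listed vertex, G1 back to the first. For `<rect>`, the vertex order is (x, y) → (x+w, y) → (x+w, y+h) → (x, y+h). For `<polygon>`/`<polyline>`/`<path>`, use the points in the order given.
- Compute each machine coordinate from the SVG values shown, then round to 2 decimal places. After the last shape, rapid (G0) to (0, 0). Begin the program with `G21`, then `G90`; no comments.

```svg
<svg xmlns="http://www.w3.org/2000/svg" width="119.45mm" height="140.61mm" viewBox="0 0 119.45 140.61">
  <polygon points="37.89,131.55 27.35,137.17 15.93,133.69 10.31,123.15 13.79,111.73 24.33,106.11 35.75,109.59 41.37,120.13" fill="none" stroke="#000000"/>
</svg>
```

G21
G90
G0 X37.89 Y9.06
M4 S834
G1 X27.35 Y3.44 F1140
G1 X15.93 Y6.92 F1140
G1 X10.31 Y17.46 F1140
G1 X13.79 Y28.88 F1140
G1 X24.33 Y34.50 F1140
G1 X35.75 Y31.02 F1140
G1 X41.37 Y20.48 F1140
G1 X37.89 Y9.06 F1140
M5
G0 X0.00 Y0.00

1 u = 1 mm; y_m = 140.61 − y.

[1] `<polygon>` regular polygon, #000000→cut S834 F1140: (37.89,9.06) → (27.35,3.44) → (15.93,6.92) → (10.31,17.46) → (13.79,28.88) → (24.33,34.50) → (35.75,31.02) → (41.37,20.48) → (37.89,9.06) (closed)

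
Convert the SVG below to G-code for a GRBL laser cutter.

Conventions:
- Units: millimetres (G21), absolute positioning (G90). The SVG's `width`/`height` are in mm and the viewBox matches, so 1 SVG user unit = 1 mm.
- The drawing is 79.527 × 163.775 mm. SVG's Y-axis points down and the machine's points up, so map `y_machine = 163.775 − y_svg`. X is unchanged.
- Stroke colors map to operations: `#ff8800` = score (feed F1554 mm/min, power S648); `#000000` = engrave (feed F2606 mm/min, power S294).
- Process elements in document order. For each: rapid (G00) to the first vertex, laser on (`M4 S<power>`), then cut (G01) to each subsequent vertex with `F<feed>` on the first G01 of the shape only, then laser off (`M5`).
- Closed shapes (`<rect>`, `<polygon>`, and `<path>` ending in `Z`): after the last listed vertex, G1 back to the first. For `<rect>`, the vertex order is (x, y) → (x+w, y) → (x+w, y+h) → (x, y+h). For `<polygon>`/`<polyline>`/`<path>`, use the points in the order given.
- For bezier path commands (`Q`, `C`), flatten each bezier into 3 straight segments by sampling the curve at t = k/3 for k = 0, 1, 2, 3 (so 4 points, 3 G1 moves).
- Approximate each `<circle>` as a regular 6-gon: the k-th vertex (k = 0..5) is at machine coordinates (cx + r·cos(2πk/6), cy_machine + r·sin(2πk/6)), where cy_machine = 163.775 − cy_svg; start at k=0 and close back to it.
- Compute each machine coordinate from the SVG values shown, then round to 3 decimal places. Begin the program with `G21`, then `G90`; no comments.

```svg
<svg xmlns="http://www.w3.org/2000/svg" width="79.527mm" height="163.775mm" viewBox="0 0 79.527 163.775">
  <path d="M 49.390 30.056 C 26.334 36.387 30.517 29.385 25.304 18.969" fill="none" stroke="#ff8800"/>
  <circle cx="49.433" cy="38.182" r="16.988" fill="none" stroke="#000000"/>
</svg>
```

G21
G90
G00 X49.390 Y133.719
M4 S648
G01 X34.057 Y131.465 F1554
G01 X28.742 Y135.895
G01 X25.304 Y144.806
M5
G00 X66.421 Y125.593
M4 S294
G01 X57.927 Y140.305 F2606
G01 X40.939 Y140.305
G01 X32.445 Y125.593
G01 X40.939 Y110.881
G01 X57.927 Y110.881
G01 X66.421 Y125.593
M5

viewBox `0 0 79.527 163.775` with mm width/height → 1 unit = 1 mm. Flip: y_m = 163.775 − y_svg.

**Shape 1** — `<path>` cubic bezier, stroke `#ff8800` → score (S648, F1554). Control points (SVG): P0=(49.390,30.056), P1=(26.334,36.387), P2=(30.517,29.385), P3=(25.304,18.969); sampled at t=k/3. Machine vertices: (49.390,133.719) → (34.057,131.465) → (28.742,135.895) → (25.304,144.806). Open path.

**Shape 2** — `<circle>` circle, stroke `#000000` → engrave (S294, F2606). Machine vertices: (66.421,125.593) → (57.927,140.305) → (40.939,140.305) → (32.445,125.593) → (40.939,110.881) → (57.927,110.881) → (66.421,125.593). Closed: final G1 returns to the first vertex.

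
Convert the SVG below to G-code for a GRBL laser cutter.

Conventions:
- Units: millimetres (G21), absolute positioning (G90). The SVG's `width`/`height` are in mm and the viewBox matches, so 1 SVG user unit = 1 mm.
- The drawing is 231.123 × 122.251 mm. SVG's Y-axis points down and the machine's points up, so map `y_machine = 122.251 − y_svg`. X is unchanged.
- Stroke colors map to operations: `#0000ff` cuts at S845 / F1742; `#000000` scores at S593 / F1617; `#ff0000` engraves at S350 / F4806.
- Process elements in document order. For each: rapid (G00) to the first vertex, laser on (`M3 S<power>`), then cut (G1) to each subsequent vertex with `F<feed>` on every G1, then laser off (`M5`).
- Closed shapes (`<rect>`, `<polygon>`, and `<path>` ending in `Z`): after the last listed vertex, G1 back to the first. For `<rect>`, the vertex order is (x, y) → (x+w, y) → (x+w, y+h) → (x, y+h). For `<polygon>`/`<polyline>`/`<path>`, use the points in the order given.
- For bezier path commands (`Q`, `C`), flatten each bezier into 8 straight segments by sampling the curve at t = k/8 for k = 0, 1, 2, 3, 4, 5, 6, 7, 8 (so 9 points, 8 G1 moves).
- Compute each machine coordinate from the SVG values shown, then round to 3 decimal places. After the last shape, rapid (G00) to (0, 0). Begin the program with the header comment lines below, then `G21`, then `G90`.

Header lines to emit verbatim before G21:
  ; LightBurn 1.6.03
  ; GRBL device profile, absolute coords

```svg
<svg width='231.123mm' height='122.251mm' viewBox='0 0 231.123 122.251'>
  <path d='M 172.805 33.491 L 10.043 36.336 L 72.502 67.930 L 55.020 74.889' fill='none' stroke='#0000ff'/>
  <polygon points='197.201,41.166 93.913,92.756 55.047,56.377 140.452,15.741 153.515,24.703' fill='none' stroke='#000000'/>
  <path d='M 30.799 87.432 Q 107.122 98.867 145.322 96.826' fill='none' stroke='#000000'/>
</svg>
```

1 u = 1 mm; y_m = 122.251 − y.

[1] `<path>` open polyline, #0000ff→cut S845 F1742: (172.805,88.760) → (10.043,85.915) → (72.502,54.321) → (55.020,47.362)

[2] `<polygon>` closed polygon, #000000→score S593 F1617: (197.201,81.085) → (93.913,29.495) → (55.047,65.874) → (140.452,106.510) → (153.515,97.548) → (197.201,81.085) (closed)

[3] `<path>` quadratic bezier, #000000→score S593 F1617: (30.799,34.819) → (49.284,32.171) → (66.578,29.944) → (82.680,28.138) → (97.591,26.753) → (111.311,25.789) → (123.839,25.247) → (135.176,25.125) → (145.322,25.425)

; LightBurn 1.6.03
; GRBL device profile, absolute coords
G21
G90
G00 X172.805 Y88.760
M3 S845
G1 X10.043 Y85.915 F1742
G1 X72.502 Y54.321 F1742
G1 X55.020 Y47.362 F1742
M5
G00 X197.201 Y81.085
M3 S593
G1 X93.913 Y29.495 F1617
G1 X55.047 Y65.874 F1617
G1 X140.452 Y106.510 F1617
G1 X153.515 Y97.548 F1617
G1 X197.201 Y81.085 F1617
M5
G00 X30.799 Y34.819
M3 S593
G1 X49.284 Y32.171 F1617
G1 X66.578 Y29.944 F1617
G1 X82.680 Y28.138 F1617
G1 X97.591 Y26.753 F1617
G1 X111.311 Y25.789 F1617
G1 X123.839 Y25.247 F1617
G1 X135.176 Y25.125 F1617
G1 X145.322 Y25.425 F1617
M5
G00 X0.000 Y0.000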